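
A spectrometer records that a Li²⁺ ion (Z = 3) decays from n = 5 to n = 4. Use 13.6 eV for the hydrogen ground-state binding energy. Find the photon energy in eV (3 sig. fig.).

The Bohr energies scale as Z², so for Z = 3: E_n = −122.4/n² eV.
E_5 = −122.4/25 = −4.896 eV and E_4 = −122.4/16 = −7.650 eV.
The photon energy is |E_5 − E_4| = 2.75 eV.

2.75 eV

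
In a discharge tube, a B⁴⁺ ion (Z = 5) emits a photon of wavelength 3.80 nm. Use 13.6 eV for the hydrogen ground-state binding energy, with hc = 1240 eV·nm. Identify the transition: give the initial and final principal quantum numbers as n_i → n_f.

The photon energy is ΔE = hc/λ = 1240 / 3.80 = 326.3 eV.
With Z = 5, ΔE = 340.0 × (1/n_f² − 1/n_i²), so 1/n_f² − 1/n_i² = 0.9598.
Trying n_f = 1 gives 1/n_i² = 0.04025, i.e. n_i ≈ 5; this pair matches.

n_i = 5, n_f = 1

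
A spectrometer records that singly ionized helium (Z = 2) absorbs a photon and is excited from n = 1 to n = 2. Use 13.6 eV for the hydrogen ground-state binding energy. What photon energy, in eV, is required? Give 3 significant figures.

40.8 eV

The Bohr energies scale as Z², so for Z = 2: E_n = −54.40/n² eV.
E_2 = −54.40/4 = −13.60 eV and E_1 = −54.40/1 = −54.40 eV.
The photon energy is |E_2 − E_1| = 40.8 eV.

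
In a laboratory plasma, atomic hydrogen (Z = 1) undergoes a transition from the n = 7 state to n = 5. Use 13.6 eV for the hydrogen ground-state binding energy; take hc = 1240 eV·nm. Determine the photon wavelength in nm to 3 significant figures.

4650 nm

ΔE = 13.60 × (1/5² − 1/7²) = 13.60 × 0.01959 = 0.2664 eV.
λ = hc/ΔE = 1240 / 0.2664 = 4650 nm.
This line belongs to the Pfund series.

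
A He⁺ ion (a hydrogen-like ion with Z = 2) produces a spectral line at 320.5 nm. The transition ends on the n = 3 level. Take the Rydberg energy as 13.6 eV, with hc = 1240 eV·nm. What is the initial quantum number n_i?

n_i = 5

The photon energy is ΔE = hc/λ = 1240 / 320.5 = 3.869 eV.
With Z = 2, ΔE = 54.40 × (1/n_f² − 1/n_i²), so 1/n_f² − 1/n_i² = 0.07112.
With n_f = 3: 1/n_i² = 1/9 − 0.07112 = 0.03999, so n_i ≈ 5.00.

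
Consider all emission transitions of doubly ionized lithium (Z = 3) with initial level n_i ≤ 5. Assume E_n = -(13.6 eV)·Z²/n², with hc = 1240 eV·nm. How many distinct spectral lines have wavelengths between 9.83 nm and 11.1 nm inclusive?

2

Enumerate all n_i → n_f pairs with 1 ≤ n_f < n_i ≤ 5 and compute λ = 1240 / [13.6·9·(1/n_f² − 1/n_i²)].
Lines falling in [9.83, 11.1] nm: 5→1 (10.55 nm), 4→1 (10.81 nm).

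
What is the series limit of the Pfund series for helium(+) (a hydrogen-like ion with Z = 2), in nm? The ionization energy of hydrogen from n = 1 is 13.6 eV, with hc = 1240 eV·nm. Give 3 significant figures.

570 nm

The Pfund series has lower level n_f = 5; the series limit corresponds to n_i → ∞.
ΔE_max = 13.6 × 4 / 5² = 2.176 eV.
λ_min = 1240 / 2.176 = 570 nm.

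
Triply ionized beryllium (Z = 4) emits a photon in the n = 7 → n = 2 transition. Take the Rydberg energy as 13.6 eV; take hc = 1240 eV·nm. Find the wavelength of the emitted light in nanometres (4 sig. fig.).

For Z = 4 the level energies scale as Z², so the effective Rydberg energy is 13.6 × 16 = 217.6 eV.
ΔE = 217.6 × (1/2² − 1/7²) = 217.6 × 0.2296 = 49.96 eV.
λ = hc/ΔE = 1240 / 49.96 = 24.82 nm.

24.82 nm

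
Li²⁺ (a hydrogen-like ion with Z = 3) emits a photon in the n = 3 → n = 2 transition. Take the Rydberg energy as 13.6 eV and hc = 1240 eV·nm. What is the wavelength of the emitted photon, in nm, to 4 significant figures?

72.94 nm

For Z = 3 the level energies scale as Z², so the effective Rydberg energy is 13.6 × 9 = 122.4 eV.
ΔE = 122.4 × (1/2² − 1/3²) = 122.4 × 0.1389 = 17.00 eV.
λ = hc/ΔE = 1240 / 17.00 = 72.94 nm.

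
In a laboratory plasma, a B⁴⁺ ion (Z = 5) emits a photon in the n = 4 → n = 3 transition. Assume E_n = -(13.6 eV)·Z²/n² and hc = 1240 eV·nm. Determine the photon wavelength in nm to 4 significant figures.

75.03 nm

For Z = 5 the level energies scale as Z², so the effective Rydberg energy is 13.6 × 25 = 340.0 eV.
ΔE = 340.0 × (1/3² − 1/4²) = 340.0 × 0.04861 = 16.53 eV.
λ = hc/ΔE = 1240 / 16.53 = 75.03 nm.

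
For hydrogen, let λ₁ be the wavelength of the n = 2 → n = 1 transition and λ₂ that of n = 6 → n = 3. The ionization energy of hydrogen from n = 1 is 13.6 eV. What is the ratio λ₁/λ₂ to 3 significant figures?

λ ∝ 1/ΔE ∝ 1/(1/n_f² − 1/n_i²), and the Z² and hc factors cancel in the ratio.
λ₁/λ₂ = (1/3² − 1/6²)/(1/1² − 1/2²) = 0.08333/0.7500 = 0.111.

0.111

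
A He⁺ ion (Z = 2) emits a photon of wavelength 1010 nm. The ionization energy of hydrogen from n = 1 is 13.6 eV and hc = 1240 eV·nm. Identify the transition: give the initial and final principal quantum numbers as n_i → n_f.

n_i = 5, n_f = 4

The photon energy is ΔE = hc/λ = 1240 / 1010 = 1.228 eV.
With Z = 2, ΔE = 54.40 × (1/n_f² − 1/n_i²), so 1/n_f² − 1/n_i² = 0.02257.
Trying n_f = 4 gives 1/n_i² = 0.03993, i.e. n_i ≈ 5; this pair matches.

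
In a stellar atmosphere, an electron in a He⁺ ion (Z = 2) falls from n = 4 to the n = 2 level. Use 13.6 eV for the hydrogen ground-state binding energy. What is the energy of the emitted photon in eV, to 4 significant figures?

The Bohr energies scale as Z², so for Z = 2: E_n = −54.40/n² eV.
E_4 = −54.40/16 = −3.400 eV and E_2 = −54.40/4 = −13.60 eV.
The photon energy is |E_4 − E_2| = 10.20 eV.

10.20 eV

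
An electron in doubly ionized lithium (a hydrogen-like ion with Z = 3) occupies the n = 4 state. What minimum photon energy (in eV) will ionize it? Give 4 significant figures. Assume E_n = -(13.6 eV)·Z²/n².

7.650 eV

E_n = −13.6 Z²/n² = −122.4/n² eV for Z = 3.
E_4 = −122.4/16 = −7.650 eV, so ionization (to E = 0) requires 7.650 eV.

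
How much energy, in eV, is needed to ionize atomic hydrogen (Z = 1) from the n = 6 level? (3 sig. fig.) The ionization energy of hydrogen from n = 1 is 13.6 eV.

E_6 = −13.60/36 = −0.378 eV, so ionization (to E = 0) requires 0.378 eV.

0.378 eV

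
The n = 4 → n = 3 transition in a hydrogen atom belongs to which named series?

Paschen

The series is set by the lower level: n_f = 3 is the Paschen series.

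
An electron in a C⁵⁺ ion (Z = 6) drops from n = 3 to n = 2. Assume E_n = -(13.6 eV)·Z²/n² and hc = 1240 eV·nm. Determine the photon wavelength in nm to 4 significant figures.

For Z = 6 the level energies scale as Z², so the effective Rydberg energy is 13.6 × 36 = 489.6 eV.
ΔE = 489.6 × (1/2² − 1/3²) = 489.6 × 0.1389 = 68.00 eV.
λ = hc/ΔE = 1240 / 68.00 = 18.24 nm.

18.24 nm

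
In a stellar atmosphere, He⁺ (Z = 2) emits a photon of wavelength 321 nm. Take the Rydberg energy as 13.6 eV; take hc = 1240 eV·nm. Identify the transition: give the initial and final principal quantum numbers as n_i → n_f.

n_i = 5, n_f = 3

The photon energy is ΔE = hc/λ = 1240 / 321 = 3.863 eV.
With Z = 2, ΔE = 54.40 × (1/n_f² − 1/n_i²), so 1/n_f² − 1/n_i² = 0.07101.
Trying n_f = 3 gives 1/n_i² = 0.04010, i.e. n_i ≈ 5; this pair matches.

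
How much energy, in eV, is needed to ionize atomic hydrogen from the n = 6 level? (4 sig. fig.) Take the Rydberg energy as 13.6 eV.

0.3778 eV

E_6 = −13.60/36 = −0.3778 eV, so ionization (to E = 0) requires 0.3778 eV.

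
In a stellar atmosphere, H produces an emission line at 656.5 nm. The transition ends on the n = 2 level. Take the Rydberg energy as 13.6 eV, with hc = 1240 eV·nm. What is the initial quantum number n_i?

n_i = 3

The photon energy is ΔE = hc/λ = 1240 / 656.5 = 1.889 eV.
With Z = 1, ΔE = 13.60 × (1/n_f² − 1/n_i²), so 1/n_f² − 1/n_i² = 0.1389.
With n_f = 2: 1/n_i² = 1/4 − 0.1389 = 0.1111, so n_i ≈ 3.00.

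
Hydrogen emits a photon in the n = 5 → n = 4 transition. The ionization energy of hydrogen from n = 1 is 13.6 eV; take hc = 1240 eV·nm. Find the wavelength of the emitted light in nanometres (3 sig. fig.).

4050 nm

ΔE = 13.60 × (1/4² − 1/5²) = 13.60 × 0.02250 = 0.3060 eV.
λ = hc/ΔE = 1240 / 0.3060 = 4050 nm.
This line belongs to the Brackett series.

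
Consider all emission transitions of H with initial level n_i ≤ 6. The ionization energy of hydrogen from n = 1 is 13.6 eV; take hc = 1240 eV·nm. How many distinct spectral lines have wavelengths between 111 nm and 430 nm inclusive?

2

Enumerate all n_i → n_f pairs with 1 ≤ n_f < n_i ≤ 6 and compute λ = 1240 / [13.6·1·(1/n_f² − 1/n_i²)].
Lines falling in [111, 430] nm: 2→1 (121.6 nm), 6→2 (410.3 nm).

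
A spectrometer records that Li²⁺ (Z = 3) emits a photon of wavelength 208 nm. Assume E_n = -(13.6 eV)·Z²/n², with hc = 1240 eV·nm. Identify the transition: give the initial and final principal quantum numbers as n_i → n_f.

n_i = 4, n_f = 3

The photon energy is ΔE = hc/λ = 1240 / 208 = 5.962 eV.
With Z = 3, ΔE = 122.4 × (1/n_f² − 1/n_i²), so 1/n_f² − 1/n_i² = 0.04871.
Trying n_f = 3 gives 1/n_i² = 0.06241, i.e. n_i ≈ 4; this pair matches.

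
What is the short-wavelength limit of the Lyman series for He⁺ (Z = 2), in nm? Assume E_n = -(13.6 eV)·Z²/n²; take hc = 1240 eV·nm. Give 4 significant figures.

The Lyman series has lower level n_f = 1; the series limit corresponds to n_i → ∞.
ΔE_max = 13.6 × 4 / 1² = 54.40 eV.
λ_min = 1240 / 54.40 = 22.79 nm.

22.79 nm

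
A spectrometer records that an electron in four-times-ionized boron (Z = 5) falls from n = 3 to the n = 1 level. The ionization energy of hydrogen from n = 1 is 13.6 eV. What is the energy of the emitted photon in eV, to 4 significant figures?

302.2 eV

The Bohr energies scale as Z², so for Z = 5: E_n = −340.0/n² eV.
E_3 = −340.0/9 = −37.78 eV and E_1 = −340.0/1 = −340.0 eV.
The photon energy is |E_3 − E_1| = 302.2 eV.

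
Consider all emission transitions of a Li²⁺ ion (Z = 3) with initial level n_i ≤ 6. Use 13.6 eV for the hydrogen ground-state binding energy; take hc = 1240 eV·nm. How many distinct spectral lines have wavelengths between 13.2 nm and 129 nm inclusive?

6

Enumerate all n_i → n_f pairs with 1 ≤ n_f < n_i ≤ 6 and compute λ = 1240 / [13.6·9·(1/n_f² − 1/n_i²)].
Lines falling in [13.2, 129] nm: 2→1 (13.51 nm), 6→2 (45.59 nm), 5→2 (48.24 nm), 4→2 (54.03 nm), 3→2 (72.94 nm), 6→3 (121.6 nm).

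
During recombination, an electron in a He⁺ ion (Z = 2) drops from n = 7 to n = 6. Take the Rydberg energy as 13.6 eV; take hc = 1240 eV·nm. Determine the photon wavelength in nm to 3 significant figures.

For Z = 2 the level energies scale as Z², so the effective Rydberg energy is 13.6 × 4 = 54.40 eV.
ΔE = 54.40 × (1/6² − 1/7²) = 54.40 × 0.007370 = 0.4009 eV.
λ = hc/ΔE = 1240 / 0.4009 = 3090 nm.

3090 nm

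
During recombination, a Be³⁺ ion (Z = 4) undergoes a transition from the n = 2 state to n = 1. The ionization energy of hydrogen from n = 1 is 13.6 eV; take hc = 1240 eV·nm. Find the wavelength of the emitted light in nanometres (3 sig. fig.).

For Z = 4 the level energies scale as Z², so the effective Rydberg energy is 13.6 × 16 = 217.6 eV.
ΔE = 217.6 × (1/1² − 1/2²) = 217.6 × 0.7500 = 163.2 eV.
λ = hc/ΔE = 1240 / 163.2 = 7.60 nm.

7.60 nm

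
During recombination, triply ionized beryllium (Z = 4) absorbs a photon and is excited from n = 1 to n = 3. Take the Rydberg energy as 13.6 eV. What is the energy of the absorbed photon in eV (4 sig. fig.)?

The Bohr energies scale as Z², so for Z = 4: E_n = −217.6/n² eV.
E_3 = −217.6/9 = −24.18 eV and E_1 = −217.6/1 = −217.6 eV.
The photon energy is |E_3 − E_1| = 193.4 eV.

193.4 eV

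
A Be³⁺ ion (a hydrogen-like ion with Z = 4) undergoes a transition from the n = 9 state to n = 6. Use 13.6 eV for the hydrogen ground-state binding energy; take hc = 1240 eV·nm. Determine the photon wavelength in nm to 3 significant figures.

For Z = 4 the level energies scale as Z², so the effective Rydberg energy is 13.6 × 16 = 217.6 eV.
ΔE = 217.6 × (1/6² − 1/9²) = 217.6 × 0.01543 = 3.358 eV.
λ = hc/ΔE = 1240 / 3.358 = 369 nm.

369 nm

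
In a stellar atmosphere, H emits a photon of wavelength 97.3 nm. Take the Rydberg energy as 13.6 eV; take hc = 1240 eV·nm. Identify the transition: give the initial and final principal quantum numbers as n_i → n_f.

n_i = 4, n_f = 1

The photon energy is ΔE = hc/λ = 1240 / 97.3 = 12.74 eV.
With Z = 1, ΔE = 13.60 × (1/n_f² − 1/n_i²), so 1/n_f² − 1/n_i² = 0.9371.
Trying n_f = 1 gives 1/n_i² = 0.06293, i.e. n_i ≈ 4; this pair matches.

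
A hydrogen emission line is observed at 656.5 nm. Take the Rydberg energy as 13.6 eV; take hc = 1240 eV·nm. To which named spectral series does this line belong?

ΔE = 1240/656.5 = 1.889 eV.
This matches 13.6 × (1/2² − 1/3²), so n_f = 2: the Balmer series.

Balmer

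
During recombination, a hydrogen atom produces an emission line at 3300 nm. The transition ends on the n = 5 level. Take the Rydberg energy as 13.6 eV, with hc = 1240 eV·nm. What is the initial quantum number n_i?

n_i = 9

The photon energy is ΔE = hc/λ = 1240 / 3300 = 0.3758 eV.
With Z = 1, ΔE = 13.60 × (1/n_f² − 1/n_i²), so 1/n_f² − 1/n_i² = 0.02763.
With n_f = 5: 1/n_i² = 1/25 − 0.02763 = 0.01237, so n_i ≈ 8.99.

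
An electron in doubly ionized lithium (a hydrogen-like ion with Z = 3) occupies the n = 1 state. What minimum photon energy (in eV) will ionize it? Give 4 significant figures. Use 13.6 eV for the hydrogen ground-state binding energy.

E_n = −13.6 Z²/n² = −122.4/n² eV for Z = 3.
E_1 = −122.4/1 = −122.4 eV, so ionization (to E = 0) requires 122.4 eV.

122.4 eV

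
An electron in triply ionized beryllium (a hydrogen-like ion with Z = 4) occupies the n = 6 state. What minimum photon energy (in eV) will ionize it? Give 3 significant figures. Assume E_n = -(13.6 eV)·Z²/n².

6.04 eV

E_n = −13.6 Z²/n² = −217.6/n² eV for Z = 4.
E_6 = −217.6/36 = −6.04 eV, so ionization (to E = 0) requires 6.04 eV.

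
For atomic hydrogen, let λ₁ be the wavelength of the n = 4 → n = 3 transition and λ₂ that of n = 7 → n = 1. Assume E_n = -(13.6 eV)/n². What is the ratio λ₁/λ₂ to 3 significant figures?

20.2

λ ∝ 1/ΔE ∝ 1/(1/n_f² − 1/n_i²), and the Z² and hc factors cancel in the ratio.
λ₁/λ₂ = (1/1² − 1/7²)/(1/3² − 1/4²) = 0.9796/0.04861 = 20.2.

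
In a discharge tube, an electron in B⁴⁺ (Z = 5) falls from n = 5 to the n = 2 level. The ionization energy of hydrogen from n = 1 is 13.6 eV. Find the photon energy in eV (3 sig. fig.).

71.4 eV

The Bohr energies scale as Z², so for Z = 5: E_n = −340.0/n² eV.
E_5 = −340.0/25 = −13.60 eV and E_2 = −340.0/4 = −85.00 eV.
The photon energy is |E_5 − E_2| = 71.4 eV.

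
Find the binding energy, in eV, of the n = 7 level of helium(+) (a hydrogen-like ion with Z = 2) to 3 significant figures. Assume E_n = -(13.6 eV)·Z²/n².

E_n = −13.6 Z²/n² = −54.40/n² eV for Z = 2.
E_7 = −54.40/49 = −1.11 eV, so ionization (to E = 0) requires 1.11 eV.

1.11 eV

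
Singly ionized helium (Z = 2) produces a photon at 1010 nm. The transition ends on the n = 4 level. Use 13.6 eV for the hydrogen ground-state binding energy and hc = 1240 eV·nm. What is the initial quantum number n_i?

The photon energy is ΔE = hc/λ = 1240 / 1010 = 1.228 eV.
With Z = 2, ΔE = 54.40 × (1/n_f² − 1/n_i²), so 1/n_f² − 1/n_i² = 0.02257.
With n_f = 4: 1/n_i² = 1/16 − 0.02257 = 0.03993, so n_i ≈ 5.00.

n_i = 5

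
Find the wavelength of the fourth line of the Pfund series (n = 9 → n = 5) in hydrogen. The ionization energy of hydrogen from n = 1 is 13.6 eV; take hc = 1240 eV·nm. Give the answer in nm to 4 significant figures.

3297 nm

The Pfund series terminates on n_f = 5; the fourth line has n_i = 5+4 = 9.
ΔE = 13.60 × (1/5² − 1/9²) = 0.3761 eV.
λ = 1240 / 0.3761 = 3297 nm.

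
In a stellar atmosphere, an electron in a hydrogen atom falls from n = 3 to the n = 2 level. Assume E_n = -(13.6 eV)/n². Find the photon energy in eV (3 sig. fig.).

E_3 = −13.60/9 = −1.511 eV and E_2 = −13.60/4 = −3.400 eV.
The photon energy is |E_3 − E_2| = 1.89 eV.

1.89 eV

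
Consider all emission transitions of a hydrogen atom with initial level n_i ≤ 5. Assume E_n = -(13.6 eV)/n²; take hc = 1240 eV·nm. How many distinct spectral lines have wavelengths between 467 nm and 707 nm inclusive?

2

Enumerate all n_i → n_f pairs with 1 ≤ n_f < n_i ≤ 5 and compute λ = 1240 / [13.6·1·(1/n_f² − 1/n_i²)].
Lines falling in [467, 707] nm: 4→2 (486.3 nm), 3→2 (656.5 nm).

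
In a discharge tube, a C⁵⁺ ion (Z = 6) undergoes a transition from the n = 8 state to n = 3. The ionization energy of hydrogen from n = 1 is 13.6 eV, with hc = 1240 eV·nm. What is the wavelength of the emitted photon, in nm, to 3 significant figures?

For Z = 6 the level energies scale as Z², so the effective Rydberg energy is 13.6 × 36 = 489.6 eV.
ΔE = 489.6 × (1/3² − 1/8²) = 489.6 × 0.09549 = 46.75 eV.
λ = hc/ΔE = 1240 / 46.75 = 26.5 nm.

26.5 nm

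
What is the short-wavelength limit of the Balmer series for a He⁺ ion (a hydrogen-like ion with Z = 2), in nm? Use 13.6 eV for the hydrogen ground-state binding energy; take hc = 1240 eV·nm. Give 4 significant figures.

The Balmer series has lower level n_f = 2; the series limit corresponds to n_i → ∞.
ΔE_max = 13.6 × 4 / 2² = 13.60 eV.
λ_min = 1240 / 13.60 = 91.18 nm.

91.18 nm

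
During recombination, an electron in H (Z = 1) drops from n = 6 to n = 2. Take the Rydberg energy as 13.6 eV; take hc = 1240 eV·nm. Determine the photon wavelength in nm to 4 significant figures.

ΔE = 13.60 × (1/2² − 1/6²) = 13.60 × 0.2222 = 3.022 eV.
λ = hc/ΔE = 1240 / 3.022 = 410.3 nm.
This line belongs to the Balmer series.

410.3 nm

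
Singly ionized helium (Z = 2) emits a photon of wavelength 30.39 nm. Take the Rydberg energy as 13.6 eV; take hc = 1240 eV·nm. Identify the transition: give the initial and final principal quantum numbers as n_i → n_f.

The photon energy is ΔE = hc/λ = 1240 / 30.39 = 40.80 eV.
With Z = 2, ΔE = 54.40 × (1/n_f² − 1/n_i²), so 1/n_f² − 1/n_i² = 0.7501.
Trying n_f = 1 gives 1/n_i² = 0.2499, i.e. n_i ≈ 2; this pair matches.

n_i = 2, n_f = 1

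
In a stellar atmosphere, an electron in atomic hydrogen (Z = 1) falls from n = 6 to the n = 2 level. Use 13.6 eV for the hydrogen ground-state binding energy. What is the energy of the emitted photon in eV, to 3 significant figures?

3.02 eV

E_6 = −13.60/36 = −0.3778 eV and E_2 = −13.60/4 = −3.400 eV.
The photon energy is |E_6 − E_2| = 3.02 eV.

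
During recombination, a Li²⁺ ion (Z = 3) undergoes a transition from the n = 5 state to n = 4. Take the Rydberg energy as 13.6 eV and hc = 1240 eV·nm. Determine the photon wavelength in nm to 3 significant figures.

450 nm

For Z = 3 the level energies scale as Z², so the effective Rydberg energy is 13.6 × 9 = 122.4 eV.
ΔE = 122.4 × (1/4² − 1/5²) = 122.4 × 0.02250 = 2.754 eV.
λ = hc/ΔE = 1240 / 2.754 = 450 nm.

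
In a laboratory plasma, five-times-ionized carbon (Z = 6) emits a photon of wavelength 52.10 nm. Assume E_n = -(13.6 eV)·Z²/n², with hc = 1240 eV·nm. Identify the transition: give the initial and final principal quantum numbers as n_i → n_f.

The photon energy is ΔE = hc/λ = 1240 / 52.10 = 23.80 eV.
With Z = 6, ΔE = 489.6 × (1/n_f² − 1/n_i²), so 1/n_f² − 1/n_i² = 0.04861.
Trying n_f = 3 gives 1/n_i² = 0.06250, i.e. n_i ≈ 4; this pair matches.

n_i = 4, n_f = 3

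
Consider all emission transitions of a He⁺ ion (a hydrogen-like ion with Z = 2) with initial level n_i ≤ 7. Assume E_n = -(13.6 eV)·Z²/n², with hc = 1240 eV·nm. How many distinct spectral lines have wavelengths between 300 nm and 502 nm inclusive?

Enumerate all n_i → n_f pairs with 1 ≤ n_f < n_i ≤ 7 and compute λ = 1240 / [13.6·4·(1/n_f² − 1/n_i²)].
Lines falling in [300, 502] nm: 5→3 (320.5 nm), 4→3 (468.9 nm).

2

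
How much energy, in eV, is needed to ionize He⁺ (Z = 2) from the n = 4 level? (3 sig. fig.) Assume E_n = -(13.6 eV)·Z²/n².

3.40 eV

E_n = −13.6 Z²/n² = −54.40/n² eV for Z = 2.
E_4 = −54.40/16 = −3.40 eV, so ionization (to E = 0) requires 3.40 eV.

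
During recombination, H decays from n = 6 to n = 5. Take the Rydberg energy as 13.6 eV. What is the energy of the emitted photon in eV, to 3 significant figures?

0.166 eV

E_6 = −13.60/36 = −0.3778 eV and E_5 = −13.60/25 = −0.5440 eV.
The photon energy is |E_6 − E_5| = 0.166 eV.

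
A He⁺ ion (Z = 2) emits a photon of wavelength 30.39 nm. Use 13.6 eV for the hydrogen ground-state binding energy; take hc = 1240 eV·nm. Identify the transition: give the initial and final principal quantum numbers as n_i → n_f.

The photon energy is ΔE = hc/λ = 1240 / 30.39 = 40.80 eV.
With Z = 2, ΔE = 54.40 × (1/n_f² − 1/n_i²), so 1/n_f² − 1/n_i² = 0.7501.
Trying n_f = 1 gives 1/n_i² = 0.2499, i.e. n_i ≈ 2; this pair matches.

n_i = 2, n_f = 1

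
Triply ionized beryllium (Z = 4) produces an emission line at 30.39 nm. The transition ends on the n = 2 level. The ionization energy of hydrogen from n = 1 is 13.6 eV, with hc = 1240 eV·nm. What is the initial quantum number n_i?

n_i = 4

The photon energy is ΔE = hc/λ = 1240 / 30.39 = 40.80 eV.
With Z = 4, ΔE = 217.6 × (1/n_f² − 1/n_i²), so 1/n_f² − 1/n_i² = 0.1875.
With n_f = 2: 1/n_i² = 1/4 − 0.1875 = 0.06249, so n_i ≈ 4.00.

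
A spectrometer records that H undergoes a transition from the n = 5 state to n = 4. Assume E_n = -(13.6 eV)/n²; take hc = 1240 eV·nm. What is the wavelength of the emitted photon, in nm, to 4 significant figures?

ΔE = 13.60 × (1/4² − 1/5²) = 13.60 × 0.02250 = 0.3060 eV.
λ = hc/ΔE = 1240 / 0.3060 = 4052 nm.
This line belongs to the Brackett series.

4052 nm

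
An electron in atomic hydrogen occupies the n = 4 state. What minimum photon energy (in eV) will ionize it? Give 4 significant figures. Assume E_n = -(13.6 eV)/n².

0.8500 eV

E_4 = −13.60/16 = −0.8500 eV, so ionization (to E = 0) requires 0.8500 eV.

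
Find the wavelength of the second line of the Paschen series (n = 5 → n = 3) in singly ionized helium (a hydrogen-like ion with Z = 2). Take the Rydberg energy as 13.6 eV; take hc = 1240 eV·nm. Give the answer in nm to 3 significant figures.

The Paschen series terminates on n_f = 3; the second line has n_i = 3+2 = 5.
ΔE = 54.40 × (1/3² − 1/5²) = 3.868 eV.
λ = 1240 / 3.868 = 321 nm.

321 nm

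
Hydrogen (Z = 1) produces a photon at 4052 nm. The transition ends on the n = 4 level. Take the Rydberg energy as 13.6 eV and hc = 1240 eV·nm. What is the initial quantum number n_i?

n_i = 5

The photon energy is ΔE = hc/λ = 1240 / 4052 = 0.3060 eV.
With Z = 1, ΔE = 13.60 × (1/n_f² − 1/n_i²), so 1/n_f² − 1/n_i² = 0.02250.
With n_f = 4: 1/n_i² = 1/16 − 0.02250 = 0.04000, so n_i ≈ 5.00.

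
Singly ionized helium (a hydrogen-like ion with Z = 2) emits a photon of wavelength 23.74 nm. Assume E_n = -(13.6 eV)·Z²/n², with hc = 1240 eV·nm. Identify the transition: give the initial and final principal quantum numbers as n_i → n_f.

The photon energy is ΔE = hc/λ = 1240 / 23.74 = 52.23 eV.
With Z = 2, ΔE = 54.40 × (1/n_f² − 1/n_i²), so 1/n_f² − 1/n_i² = 0.9602.
Trying n_f = 1 gives 1/n_i² = 0.03984, i.e. n_i ≈ 5; this pair matches.

n_i = 5, n_f = 1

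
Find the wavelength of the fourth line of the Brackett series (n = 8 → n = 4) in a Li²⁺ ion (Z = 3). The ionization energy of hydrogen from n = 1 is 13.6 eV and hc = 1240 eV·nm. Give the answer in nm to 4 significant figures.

The Brackett series terminates on n_f = 4; the fourth line has n_i = 4+4 = 8.
ΔE = 122.4 × (1/4² − 1/8²) = 5.738 eV.
λ = 1240 / 5.738 = 216.1 nm.

216.1 nm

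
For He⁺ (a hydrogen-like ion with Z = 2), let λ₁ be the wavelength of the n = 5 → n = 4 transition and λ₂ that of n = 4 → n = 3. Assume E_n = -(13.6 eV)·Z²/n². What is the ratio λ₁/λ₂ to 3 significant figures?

λ ∝ 1/ΔE ∝ 1/(1/n_f² − 1/n_i²), and the Z² and hc factors cancel in the ratio.
λ₁/λ₂ = (1/3² − 1/4²)/(1/4² − 1/5²) = 0.04861/0.02250 = 2.16.

2.16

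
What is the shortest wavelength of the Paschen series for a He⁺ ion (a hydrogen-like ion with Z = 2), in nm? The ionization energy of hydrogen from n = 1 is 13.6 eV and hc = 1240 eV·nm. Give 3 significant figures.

205 nm

The Paschen series has lower level n_f = 3; the series limit corresponds to n_i → ∞.
ΔE_max = 13.6 × 4 / 3² = 6.044 eV.
λ_min = 1240 / 6.044 = 205 nm.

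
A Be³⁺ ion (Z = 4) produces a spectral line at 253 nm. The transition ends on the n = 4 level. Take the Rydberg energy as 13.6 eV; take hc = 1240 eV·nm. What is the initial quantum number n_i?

The photon energy is ΔE = hc/λ = 1240 / 253 = 4.901 eV.
With Z = 4, ΔE = 217.6 × (1/n_f² − 1/n_i²), so 1/n_f² − 1/n_i² = 0.02252.
With n_f = 4: 1/n_i² = 1/16 − 0.02252 = 0.03998, so n_i ≈ 5.00.

n_i = 5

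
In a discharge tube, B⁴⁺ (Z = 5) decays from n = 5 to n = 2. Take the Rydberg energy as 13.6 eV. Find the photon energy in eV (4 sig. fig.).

71.40 eV

The Bohr energies scale as Z², so for Z = 5: E_n = −340.0/n² eV.
E_5 = −340.0/25 = −13.60 eV and E_2 = −340.0/4 = −85.00 eV.
The photon energy is |E_5 − E_2| = 71.40 eV.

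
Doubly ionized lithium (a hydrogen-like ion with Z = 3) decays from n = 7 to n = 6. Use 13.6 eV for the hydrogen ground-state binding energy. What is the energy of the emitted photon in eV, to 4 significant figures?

The Bohr energies scale as Z², so for Z = 3: E_n = −122.4/n² eV.
E_7 = −122.4/49 = −2.498 eV and E_6 = −122.4/36 = −3.400 eV.
The photon energy is |E_7 − E_6| = 0.9020 eV.

0.9020 eV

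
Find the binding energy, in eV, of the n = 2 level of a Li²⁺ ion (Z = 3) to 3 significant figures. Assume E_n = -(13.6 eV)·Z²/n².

30.6 eV

E_n = −13.6 Z²/n² = −122.4/n² eV for Z = 3.
E_2 = −122.4/4 = −30.6 eV, so ionization (to E = 0) requires 30.6 eV.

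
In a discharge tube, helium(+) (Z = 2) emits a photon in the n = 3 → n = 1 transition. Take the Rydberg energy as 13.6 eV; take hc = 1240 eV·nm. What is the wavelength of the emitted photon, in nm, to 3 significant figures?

For Z = 2 the level energies scale as Z², so the effective Rydberg energy is 13.6 × 4 = 54.40 eV.
ΔE = 54.40 × (1/1² − 1/3²) = 54.40 × 0.8889 = 48.36 eV.
λ = hc/ΔE = 1240 / 48.36 = 25.6 nm.

25.6 nm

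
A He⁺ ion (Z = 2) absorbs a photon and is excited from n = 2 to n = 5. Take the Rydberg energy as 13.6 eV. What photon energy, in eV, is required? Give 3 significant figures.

The Bohr energies scale as Z², so for Z = 2: E_n = −54.40/n² eV.
E_5 = −54.40/25 = −2.176 eV and E_2 = −54.40/4 = −13.60 eV.
The photon energy is |E_5 − E_2| = 11.4 eV.

11.4 eV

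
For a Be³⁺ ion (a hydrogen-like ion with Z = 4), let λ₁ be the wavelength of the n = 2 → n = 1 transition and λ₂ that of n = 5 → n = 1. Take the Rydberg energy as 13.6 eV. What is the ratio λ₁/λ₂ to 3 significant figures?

1.28

λ ∝ 1/ΔE ∝ 1/(1/n_f² − 1/n_i²), and the Z² and hc factors cancel in the ratio.
λ₁/λ₂ = (1/1² − 1/5²)/(1/1² − 1/2²) = 0.9600/0.7500 = 1.28.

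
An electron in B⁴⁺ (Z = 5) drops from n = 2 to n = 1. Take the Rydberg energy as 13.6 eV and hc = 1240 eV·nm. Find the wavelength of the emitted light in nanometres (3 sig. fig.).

4.86 nm

For Z = 5 the level energies scale as Z², so the effective Rydberg energy is 13.6 × 25 = 340.0 eV.
ΔE = 340.0 × (1/1² − 1/2²) = 340.0 × 0.7500 = 255.0 eV.
λ = hc/ΔE = 1240 / 255.0 = 4.86 nm.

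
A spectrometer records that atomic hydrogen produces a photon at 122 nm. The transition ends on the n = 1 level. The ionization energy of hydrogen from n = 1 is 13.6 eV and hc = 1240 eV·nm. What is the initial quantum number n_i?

The photon energy is ΔE = hc/λ = 1240 / 122 = 10.16 eV.
With Z = 1, ΔE = 13.60 × (1/n_f² − 1/n_i²), so 1/n_f² − 1/n_i² = 0.7473.
With n_f = 1: 1/n_i² = 1/1 − 0.7473 = 0.2527, so n_i ≈ 1.99.

n_i = 2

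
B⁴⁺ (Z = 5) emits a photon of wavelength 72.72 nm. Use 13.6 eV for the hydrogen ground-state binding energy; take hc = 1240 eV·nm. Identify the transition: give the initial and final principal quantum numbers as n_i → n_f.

The photon energy is ΔE = hc/λ = 1240 / 72.72 = 17.05 eV.
With Z = 5, ΔE = 340.0 × (1/n_f² − 1/n_i²), so 1/n_f² − 1/n_i² = 0.05015.
Trying n_f = 4 gives 1/n_i² = 0.01235, i.e. n_i ≈ 9; this pair matches.

n_i = 9, n_f = 4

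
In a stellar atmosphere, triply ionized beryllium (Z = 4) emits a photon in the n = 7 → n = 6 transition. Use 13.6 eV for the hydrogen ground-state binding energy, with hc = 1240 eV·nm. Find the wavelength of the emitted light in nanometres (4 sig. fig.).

For Z = 4 the level energies scale as Z², so the effective Rydberg energy is 13.6 × 16 = 217.6 eV.
ΔE = 217.6 × (1/6² − 1/7²) = 217.6 × 0.007370 = 1.604 eV.
λ = hc/ΔE = 1240 / 1.604 = 773.2 nm.

773.2 nm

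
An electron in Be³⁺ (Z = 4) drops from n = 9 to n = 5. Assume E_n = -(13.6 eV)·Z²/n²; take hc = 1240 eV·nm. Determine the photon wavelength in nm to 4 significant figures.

For Z = 4 the level energies scale as Z², so the effective Rydberg energy is 13.6 × 16 = 217.6 eV.
ΔE = 217.6 × (1/5² − 1/9²) = 217.6 × 0.02765 = 6.018 eV.
λ = hc/ΔE = 1240 / 6.018 = 206.1 nm.

206.1 nm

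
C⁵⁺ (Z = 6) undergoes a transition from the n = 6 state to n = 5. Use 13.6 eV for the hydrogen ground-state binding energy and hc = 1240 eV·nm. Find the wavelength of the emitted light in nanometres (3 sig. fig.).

207 nm

For Z = 6 the level energies scale as Z², so the effective Rydberg energy is 13.6 × 36 = 489.6 eV.
ΔE = 489.6 × (1/5² − 1/6²) = 489.6 × 0.01222 = 5.984 eV.
λ = hc/ΔE = 1240 / 5.984 = 207 nm.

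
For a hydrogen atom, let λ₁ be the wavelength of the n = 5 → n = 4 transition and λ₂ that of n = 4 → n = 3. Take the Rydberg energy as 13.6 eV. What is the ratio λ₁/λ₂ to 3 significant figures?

2.16

λ ∝ 1/ΔE ∝ 1/(1/n_f² − 1/n_i²), and the Z² and hc factors cancel in the ratio.
λ₁/λ₂ = (1/3² − 1/4²)/(1/4² − 1/5²) = 0.04861/0.02250 = 2.16.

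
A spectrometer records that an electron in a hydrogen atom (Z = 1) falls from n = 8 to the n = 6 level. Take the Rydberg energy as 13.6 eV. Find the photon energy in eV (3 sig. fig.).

E_8 = −13.60/64 = −0.2125 eV and E_6 = −13.60/36 = −0.3778 eV.
The photon energy is |E_8 − E_6| = 0.165 eV.

0.165 eV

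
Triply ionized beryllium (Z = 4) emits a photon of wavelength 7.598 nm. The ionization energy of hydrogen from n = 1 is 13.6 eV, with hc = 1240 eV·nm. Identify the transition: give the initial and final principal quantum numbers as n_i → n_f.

n_i = 2, n_f = 1

The photon energy is ΔE = hc/λ = 1240 / 7.598 = 163.2 eV.
With Z = 4, ΔE = 217.6 × (1/n_f² − 1/n_i²), so 1/n_f² − 1/n_i² = 0.7500.
Trying n_f = 1 gives 1/n_i² = 0.2500, i.e. n_i ≈ 2; this pair matches.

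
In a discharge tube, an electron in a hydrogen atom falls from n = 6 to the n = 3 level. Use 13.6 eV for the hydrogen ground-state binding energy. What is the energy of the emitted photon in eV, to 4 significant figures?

E_6 = −13.60/36 = −0.3778 eV and E_3 = −13.60/9 = −1.511 eV.
The photon energy is |E_6 − E_3| = 1.133 eV.

1.133 eV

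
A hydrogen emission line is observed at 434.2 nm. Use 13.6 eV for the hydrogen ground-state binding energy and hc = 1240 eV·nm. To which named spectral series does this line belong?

ΔE = 1240/434.2 = 2.856 eV.
This matches 13.6 × (1/2² − 1/5²), so n_f = 2: the Balmer series.

Balmer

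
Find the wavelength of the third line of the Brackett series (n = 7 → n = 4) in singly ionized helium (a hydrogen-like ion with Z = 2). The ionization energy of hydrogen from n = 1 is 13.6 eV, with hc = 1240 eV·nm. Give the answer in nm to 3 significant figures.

542 nm

The Brackett series terminates on n_f = 4; the third line has n_i = 4+3 = 7.
ΔE = 54.40 × (1/4² − 1/7²) = 2.290 eV.
λ = 1240 / 2.290 = 542 nm.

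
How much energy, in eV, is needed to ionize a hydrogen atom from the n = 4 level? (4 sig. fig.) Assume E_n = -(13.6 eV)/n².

E_4 = −13.60/16 = −0.8500 eV, so ionization (to E = 0) requires 0.8500 eV.

0.8500 eV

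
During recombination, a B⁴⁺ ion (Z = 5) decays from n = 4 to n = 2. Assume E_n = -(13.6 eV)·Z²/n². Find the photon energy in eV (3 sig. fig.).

The Bohr energies scale as Z², so for Z = 5: E_n = −340.0/n² eV.
E_4 = −340.0/16 = −21.25 eV and E_2 = −340.0/4 = −85.00 eV.
The photon energy is |E_4 − E_2| = 63.8 eV.

63.8 eV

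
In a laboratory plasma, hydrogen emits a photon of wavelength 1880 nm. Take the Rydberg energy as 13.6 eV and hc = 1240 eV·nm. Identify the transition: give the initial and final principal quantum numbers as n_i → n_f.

The photon energy is ΔE = hc/λ = 1240 / 1880 = 0.6596 eV.
With Z = 1, ΔE = 13.60 × (1/n_f² − 1/n_i²), so 1/n_f² − 1/n_i² = 0.04850.
Trying n_f = 3 gives 1/n_i² = 0.06261, i.e. n_i ≈ 4; this pair matches.

n_i = 4, n_f = 3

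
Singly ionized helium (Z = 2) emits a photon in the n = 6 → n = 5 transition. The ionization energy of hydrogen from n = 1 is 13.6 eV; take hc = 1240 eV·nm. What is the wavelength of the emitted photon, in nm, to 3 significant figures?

For Z = 2 the level energies scale as Z², so the effective Rydberg energy is 13.6 × 4 = 54.40 eV.
ΔE = 54.40 × (1/5² − 1/6²) = 54.40 × 0.01222 = 0.6649 eV.
λ = hc/ΔE = 1240 / 0.6649 = 1860 nm.

1860 nm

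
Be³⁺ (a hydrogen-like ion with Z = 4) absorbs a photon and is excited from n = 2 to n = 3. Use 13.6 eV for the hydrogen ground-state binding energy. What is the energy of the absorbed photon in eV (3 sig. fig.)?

The Bohr energies scale as Z², so for Z = 4: E_n = −217.6/n² eV.
E_3 = −217.6/9 = −24.18 eV and E_2 = −217.6/4 = −54.40 eV.
The photon energy is |E_3 − E_2| = 30.2 eV.

30.2 eV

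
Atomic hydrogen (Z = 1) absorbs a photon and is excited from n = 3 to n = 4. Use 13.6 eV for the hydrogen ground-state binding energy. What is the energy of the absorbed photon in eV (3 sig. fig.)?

E_4 = −13.60/16 = −0.8500 eV and E_3 = −13.60/9 = −1.511 eV.
The photon energy is |E_4 − E_3| = 0.661 eV.

0.661 eV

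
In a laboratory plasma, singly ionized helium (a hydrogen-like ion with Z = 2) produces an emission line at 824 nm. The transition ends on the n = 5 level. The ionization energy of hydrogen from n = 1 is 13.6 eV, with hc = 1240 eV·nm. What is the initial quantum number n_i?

The photon energy is ΔE = hc/λ = 1240 / 824 = 1.505 eV.
With Z = 2, ΔE = 54.40 × (1/n_f² − 1/n_i²), so 1/n_f² − 1/n_i² = 0.02766.
With n_f = 5: 1/n_i² = 1/25 − 0.02766 = 0.01234, so n_i ≈ 9.00.

n_i = 9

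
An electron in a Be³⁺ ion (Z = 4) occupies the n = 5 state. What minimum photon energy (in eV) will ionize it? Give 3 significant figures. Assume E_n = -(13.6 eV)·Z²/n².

8.70 eV

E_n = −13.6 Z²/n² = −217.6/n² eV for Z = 4.
E_5 = −217.6/25 = −8.70 eV, so ionization (to E = 0) requires 8.70 eV.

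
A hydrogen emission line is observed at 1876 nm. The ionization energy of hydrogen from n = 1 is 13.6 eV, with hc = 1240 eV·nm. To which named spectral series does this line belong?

ΔE = 1240/1876 = 0.6610 eV.
This matches 13.6 × (1/3² − 1/4²), so n_f = 3: the Paschen series.

Paschen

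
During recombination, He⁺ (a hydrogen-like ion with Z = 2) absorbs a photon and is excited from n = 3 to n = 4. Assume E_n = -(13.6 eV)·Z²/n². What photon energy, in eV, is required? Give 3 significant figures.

2.64 eV

The Bohr energies scale as Z², so for Z = 2: E_n = −54.40/n² eV.
E_4 = −54.40/16 = −3.400 eV and E_3 = −54.40/9 = −6.044 eV.
The photon energy is |E_4 − E_3| = 2.64 eV.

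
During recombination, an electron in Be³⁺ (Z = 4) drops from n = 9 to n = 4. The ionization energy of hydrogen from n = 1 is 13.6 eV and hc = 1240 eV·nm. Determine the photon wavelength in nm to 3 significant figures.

114 nm

For Z = 4 the level energies scale as Z², so the effective Rydberg energy is 13.6 × 16 = 217.6 eV.
ΔE = 217.6 × (1/4² − 1/9²) = 217.6 × 0.05015 = 10.91 eV.
λ = hc/ΔE = 1240 / 10.91 = 114 nm.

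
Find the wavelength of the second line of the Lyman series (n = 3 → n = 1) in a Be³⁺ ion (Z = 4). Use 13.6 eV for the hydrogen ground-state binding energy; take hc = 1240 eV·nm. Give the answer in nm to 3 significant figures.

6.41 nm

The Lyman series terminates on n_f = 1; the second line has n_i = 1+2 = 3.
ΔE = 217.6 × (1/1² − 1/3²) = 193.4 eV.
λ = 1240 / 193.4 = 6.41 nm.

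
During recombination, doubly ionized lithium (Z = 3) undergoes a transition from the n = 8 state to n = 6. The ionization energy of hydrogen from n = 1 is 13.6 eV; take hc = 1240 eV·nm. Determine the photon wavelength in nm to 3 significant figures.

For Z = 3 the level energies scale as Z², so the effective Rydberg energy is 13.6 × 9 = 122.4 eV.
ΔE = 122.4 × (1/6² − 1/8²) = 122.4 × 0.01215 = 1.488 eV.
λ = hc/ΔE = 1240 / 1.488 = 834 nm.

834 nm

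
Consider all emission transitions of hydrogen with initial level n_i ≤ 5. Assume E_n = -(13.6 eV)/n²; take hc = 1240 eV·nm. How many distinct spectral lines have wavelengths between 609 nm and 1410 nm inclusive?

Enumerate all n_i → n_f pairs with 1 ≤ n_f < n_i ≤ 5 and compute λ = 1240 / [13.6·1·(1/n_f² − 1/n_i²)].
Lines falling in [609, 1410] nm: 3→2 (656.5 nm), 5→3 (1282 nm).

2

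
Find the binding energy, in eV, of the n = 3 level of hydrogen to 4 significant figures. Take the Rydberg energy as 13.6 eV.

E_3 = −13.60/9 = −1.511 eV, so ionization (to E = 0) requires 1.511 eV.

1.511 eV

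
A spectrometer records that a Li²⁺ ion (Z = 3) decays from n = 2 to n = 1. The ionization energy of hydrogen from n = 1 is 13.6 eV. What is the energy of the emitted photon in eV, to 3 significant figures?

The Bohr energies scale as Z², so for Z = 3: E_n = −122.4/n² eV.
E_2 = −122.4/4 = −30.60 eV and E_1 = −122.4/1 = −122.4 eV.
The photon energy is |E_2 − E_1| = 91.8 eV.

91.8 eV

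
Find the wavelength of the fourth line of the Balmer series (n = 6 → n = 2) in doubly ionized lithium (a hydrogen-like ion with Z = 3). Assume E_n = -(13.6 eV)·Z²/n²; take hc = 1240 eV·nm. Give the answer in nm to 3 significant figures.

45.6 nm

The Balmer series terminates on n_f = 2; the fourth line has n_i = 2+4 = 6.
ΔE = 122.4 × (1/2² − 1/6²) = 27.20 eV.
λ = 1240 / 27.20 = 45.6 nm.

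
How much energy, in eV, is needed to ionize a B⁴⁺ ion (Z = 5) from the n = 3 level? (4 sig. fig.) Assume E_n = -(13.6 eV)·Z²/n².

E_n = −13.6 Z²/n² = −340.0/n² eV for Z = 5.
E_3 = −340.0/9 = −37.78 eV, so ionization (to E = 0) requires 37.78 eV.

37.78 eV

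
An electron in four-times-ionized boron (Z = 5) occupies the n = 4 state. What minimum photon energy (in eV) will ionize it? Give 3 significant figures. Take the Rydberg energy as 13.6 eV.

21.3 eV

E_n = −13.6 Z²/n² = −340.0/n² eV for Z = 5.
E_4 = −340.0/16 = −21.3 eV, so ionization (to E = 0) requires 21.3 eV.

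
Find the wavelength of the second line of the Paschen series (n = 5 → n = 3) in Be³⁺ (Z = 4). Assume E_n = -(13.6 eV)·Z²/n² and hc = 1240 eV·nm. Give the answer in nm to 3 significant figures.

80.1 nm

The Paschen series terminates on n_f = 3; the second line has n_i = 3+2 = 5.
ΔE = 217.6 × (1/3² − 1/5²) = 15.47 eV.
λ = 1240 / 15.47 = 80.1 nm.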